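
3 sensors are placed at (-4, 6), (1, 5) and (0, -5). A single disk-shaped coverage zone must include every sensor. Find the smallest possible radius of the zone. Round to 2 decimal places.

Call the three points A, B, C in the order given.
Side lengths²: AB² = 26, AC² = 137, BC² = 101.
Since AC² = 137 ≥ 101 + 26 = 127, the angle opposite AC is not acute, so the smallest enclosing circle has AC as diameter.
Centre = midpoint of AC = (-2, 0.5), r² = 137/4 = 34.25.
r = √(34.25) ≈ 5.85.

5.85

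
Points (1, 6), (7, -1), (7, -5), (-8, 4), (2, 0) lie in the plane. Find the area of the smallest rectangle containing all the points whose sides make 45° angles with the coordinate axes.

132

In coordinates u = x + y, v = x − y the rectangle is axis-aligned; the map (x,y)→(u,v) scales areas by 2.
u-values: 7, 6, 2, -4, 2; range = 7 − (-4) = 11.
v-values: -5, 8, 12, -12, 2; range = 12 − (-12) = 24.
Area = (11 × 24) / 2 = 132.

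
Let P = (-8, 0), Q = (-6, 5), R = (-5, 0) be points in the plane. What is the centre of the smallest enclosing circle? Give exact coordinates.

(-6.5, 2.3)

Side lengths²: PQ² = 29, PR² = 9, QR² = 26.
Since PQ² = 29 < 26 + 9 = 35, the triangle is acute, so the smallest enclosing circle is the circumcircle.
Circumcentre = (-6.5, 2.3), r² = 7.54.
Centre = (-6.5, 2.3).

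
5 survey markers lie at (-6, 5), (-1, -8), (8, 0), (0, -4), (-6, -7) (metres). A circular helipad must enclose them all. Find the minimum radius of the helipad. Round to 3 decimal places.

By Welzl's lemma the MEC is supported by two points (diametrically opposite) or three points (on a circumcircle).
The minimum enclosing circle is determined by three boundary points: (-6, 5), (8, 0), (-6, -7).
Their circumcentre is (-0.25, -1) with r² = 69.0625.
The farthest remaining point (-1, -8) is at distance² 49.5625 ≤ 69.0625.
r = √(69.0625) ≈ 8.310.

8.310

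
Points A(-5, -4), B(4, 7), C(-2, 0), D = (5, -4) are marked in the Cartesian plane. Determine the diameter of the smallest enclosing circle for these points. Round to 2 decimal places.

By Welzl's lemma the MEC is supported by two points (diametrically opposite) or three points (on a circumcircle).
The minimum enclosing circle is determined by three boundary points: A, B, D.
Their circumcentre is (0, 12/11) with r² = 6161/121.
The farthest remaining point C is at distance² 628/121 ≤ 6161/121.
Diameter = 2r = 2√(6161/121) ≈ 14.27.

14.27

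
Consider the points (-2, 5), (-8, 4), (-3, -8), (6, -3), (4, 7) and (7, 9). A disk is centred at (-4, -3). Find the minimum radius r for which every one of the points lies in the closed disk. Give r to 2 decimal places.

The required radius is the distance from (-4, -3) to the farthest point.
Squared distances: 68, 65, 26, 100, 164, 265.
Maximum is 265, attained at (7, 9).
r = √265 ≈ 16.28.

16.28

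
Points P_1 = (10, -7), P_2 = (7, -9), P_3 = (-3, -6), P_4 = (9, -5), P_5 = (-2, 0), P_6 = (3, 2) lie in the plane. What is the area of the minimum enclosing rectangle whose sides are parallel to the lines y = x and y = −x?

133

In coordinates u = x + y, v = x − y the rectangle is axis-aligned; the map (x,y)→(u,v) scales areas by 2.
u-values: 3, -2, -9, 4, -2, 5; range = 5 − (-9) = 14.
v-values: 17, 16, 3, 14, -2, 1; range = 17 − (-2) = 19.
Area = (14 × 19) / 2 = 133.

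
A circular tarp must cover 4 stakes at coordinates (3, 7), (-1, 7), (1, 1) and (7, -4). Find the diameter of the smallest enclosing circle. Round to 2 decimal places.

The farthest pair is (-1, 7)–(7, -4) with squared distance 185. The circle on this segment as diameter has centre (3, 1.5) and r² = 185/4 = 46.25.
Check (3, 7): distance² to centre = 30.25 ≤ 46.25, so it lies inside.
All remaining points lie in this disk, and no smaller disk contains both endpoints, so this is the minimum enclosing circle.
Diameter = 2r = 2√(46.25) ≈ 13.60.

13.60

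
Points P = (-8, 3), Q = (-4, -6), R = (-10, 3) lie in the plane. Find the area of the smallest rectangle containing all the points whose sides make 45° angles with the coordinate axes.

In coordinates u = x + y, v = x − y the rectangle is axis-aligned; the map (x,y)→(u,v) scales areas by 2.
u-values: -5, -10, -7; range = -5 − (-10) = 5.
v-values: -11, 2, -13; range = 2 − (-13) = 15.
Area = (5 × 15) / 2 = 37.5.

37.5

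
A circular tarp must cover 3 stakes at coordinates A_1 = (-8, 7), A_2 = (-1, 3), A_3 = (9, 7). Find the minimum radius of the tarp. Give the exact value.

Side lengths²: A_1A_2² = 65, A_1A_3² = 289, A_2A_3² = 116.
Since A_1A_3² = 289 ≥ 116 + 65 = 181, the angle opposite A_1A_3 is not acute, so the smallest enclosing circle has A_1A_3 as diameter.
Centre = midpoint of A_1A_3 = (0.5, 7), r² = 289/4 = 72.25.
r = √(72.25) = 8.5.

8.5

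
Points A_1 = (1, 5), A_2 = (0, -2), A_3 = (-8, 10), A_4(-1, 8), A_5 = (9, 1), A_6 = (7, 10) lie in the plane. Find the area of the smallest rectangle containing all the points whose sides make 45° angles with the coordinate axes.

In coordinates u = x + y, v = x − y the rectangle is axis-aligned; the map (x,y)→(u,v) scales areas by 2.
u-values: 6, -2, 2, 7, 10, 17; range = 17 − (-2) = 19.
v-values: -4, 2, -18, -9, 8, -3; range = 8 − (-18) = 26.
Area = (19 × 26) / 2 = 247.

247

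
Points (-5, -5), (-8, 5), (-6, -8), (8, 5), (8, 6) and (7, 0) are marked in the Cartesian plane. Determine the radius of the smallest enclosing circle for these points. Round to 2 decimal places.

9.94

By Welzl's lemma the MEC is supported by two points (diametrically opposite) or three points (on a circumcircle).
The minimum enclosing circle is determined by three boundary points: (-8, 5), (-6, -8), (8, 6).
Their circumcentre is (11/30, -11/30) with r² = 44461/450.
The farthest remaining point (8, 5) is at distance² 39181/450 ≤ 44461/450.
r = √(44461/450) ≈ 9.94.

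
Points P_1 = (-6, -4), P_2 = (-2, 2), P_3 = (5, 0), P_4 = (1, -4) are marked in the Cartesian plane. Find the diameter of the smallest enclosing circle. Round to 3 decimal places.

11.705

By Welzl's lemma the MEC is supported by two points (diametrically opposite) or three points (on a circumcircle).
The farthest pair is P_1–P_3 with squared distance 137. The circle on this segment as diameter has centre (-0.5, -2) and r² = 137/4 = 34.25.
Check P_2: distance² to centre = 18.25 ≤ 34.25, so it lies inside.
All remaining points lie in this disk, and no smaller disk contains both endpoints, so this is the minimum enclosing circle.
Diameter = 2r = 2√(34.25) ≈ 11.705.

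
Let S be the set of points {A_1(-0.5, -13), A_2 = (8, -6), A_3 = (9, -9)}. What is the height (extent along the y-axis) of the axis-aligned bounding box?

max y = -6, min y = -13, so height = 7.

7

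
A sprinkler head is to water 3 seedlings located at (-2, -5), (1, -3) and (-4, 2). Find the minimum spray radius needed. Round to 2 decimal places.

Call the three points A, B, C in the order given.
Side lengths²: AB² = 13, AC² = 53, BC² = 50.
Since AC² = 53 < 50 + 13 = 63, the triangle is acute, so the smallest enclosing circle is the circumcircle.
Circumcentre = (-2.3, -1.3), r² = 13.78.
r = √(13.78) ≈ 3.71.

3.71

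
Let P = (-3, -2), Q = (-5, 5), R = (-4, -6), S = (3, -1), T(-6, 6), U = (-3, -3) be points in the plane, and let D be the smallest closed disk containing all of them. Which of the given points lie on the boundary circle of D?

By Welzl's lemma the MEC is supported by two points (diametrically opposite) or three points (on a circumcircle).
The minimum enclosing circle is determined by three boundary points: R, S, T.
Their circumcentre is (-151/47, 14/47) with r² = 88985/2209.
The farthest remaining point Q is at distance² 55897/2209 ≤ 88985/2209.
The points at distance exactly r from the centre are R, S, T — 3 points.

R, S, T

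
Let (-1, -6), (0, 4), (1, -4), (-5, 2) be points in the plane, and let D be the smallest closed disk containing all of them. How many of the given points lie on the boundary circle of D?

3

The minimum enclosing circle is determined by three boundary points: (-1, -6), (0, 4), (-5, 2).
Their circumcentre is (-11/12, -23/24) with r² = 14645/576.
The farthest remaining point (1, -4) is at distance² 7445/576 ≤ 14645/576.
The points at distance exactly r from the centre are (-1, -6), (0, 4), (-5, 2) — 3 points.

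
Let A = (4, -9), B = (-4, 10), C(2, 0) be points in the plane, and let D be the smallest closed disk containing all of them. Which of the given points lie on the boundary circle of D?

A, B

Side lengths²: AB² = 425, AC² = 85, BC² = 136.
Since AB² = 425 ≥ 136 + 85 = 221, the angle opposite AB is not acute, so the smallest enclosing circle has AB as diameter.
Centre = midpoint of AB = (0, 0.5), r² = 425/4 = 106.25.
The points at distance exactly r from the centre are A, B — 2 points.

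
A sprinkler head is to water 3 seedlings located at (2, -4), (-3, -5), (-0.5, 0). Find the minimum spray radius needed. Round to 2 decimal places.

Call the three points A, B, C in the order given.
Side lengths²: AB² = 26, AC² = 22.25, BC² = 31.25.
Since BC² = 31.25 < 26 + 22.25 = 48.25, the triangle is acute, so the smallest enclosing circle is the circumcircle.
Circumcentre = (-29/36, -107/36), r² = 5785/648.
r = √(5785/648) ≈ 2.99.

2.99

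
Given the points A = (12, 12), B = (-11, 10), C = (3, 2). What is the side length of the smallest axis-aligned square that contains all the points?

23

The bounding box has width 23 and height 10.
An axis-aligned square enclosing the set must have side ≥ max(width, height).
So the minimum side is max(23, 10) = 23.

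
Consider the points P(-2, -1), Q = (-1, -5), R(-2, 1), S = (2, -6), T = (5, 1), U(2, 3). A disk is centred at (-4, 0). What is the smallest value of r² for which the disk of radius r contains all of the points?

The required radius is the distance from (-4, 0) to the farthest point.
Squared distances: 5, 34, 5, 72, 82, 45.
Maximum is 82, attained at T.

82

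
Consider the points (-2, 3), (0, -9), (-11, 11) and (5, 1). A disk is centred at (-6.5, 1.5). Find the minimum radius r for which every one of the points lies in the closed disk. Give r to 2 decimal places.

12.35

The required radius is the distance from (-6.5, 1.5) to the farthest point.
Squared distances: 22.5, 152.5, 110.5, 132.5.
Maximum is 152.5, attained at (0, -9).
r = √(152.5) ≈ 12.35.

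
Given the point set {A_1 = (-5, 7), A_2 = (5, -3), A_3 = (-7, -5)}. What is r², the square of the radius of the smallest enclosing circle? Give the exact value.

Side lengths²: A_1A_2² = 200, A_1A_3² = 148, A_2A_3² = 148.
Since A_1A_2² = 200 < 148 + 148 = 296, the triangle is acute, so the smallest enclosing circle is the circumcircle.
Circumcentre = (-12/7, 2/7), r² = 2738/49.

2738/49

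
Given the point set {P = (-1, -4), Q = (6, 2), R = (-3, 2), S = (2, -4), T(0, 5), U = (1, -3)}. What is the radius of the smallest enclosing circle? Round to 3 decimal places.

4.913

The minimum enclosing circle of a finite set is fixed by two of the points (as a diameter) or three (as a circumcircle).
The minimum enclosing circle is determined by three boundary points: P, Q, T.
Their circumcentre is (53/38, 11/38) with r² = 17425/722.
The farthest remaining point R is at distance² 16057/722 ≤ 17425/722.
r = √(17425/722) ≈ 4.913.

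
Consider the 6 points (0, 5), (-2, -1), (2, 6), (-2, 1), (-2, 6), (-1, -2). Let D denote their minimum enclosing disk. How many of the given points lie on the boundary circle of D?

3

A smallest enclosing disk is always determined by at most three of the input points on its boundary.
The minimum enclosing circle is determined by three boundary points: (2, 6), (-2, 6), (-1, -2).
Their circumcentre is (0, 2.1875) with r² = 18.53515625.
The farthest remaining point (-2, -1) is at distance² 14.16015625 ≤ 18.53515625.
The points at distance exactly r from the centre are (2, 6), (-2, 6), (-1, -2) — 3 points.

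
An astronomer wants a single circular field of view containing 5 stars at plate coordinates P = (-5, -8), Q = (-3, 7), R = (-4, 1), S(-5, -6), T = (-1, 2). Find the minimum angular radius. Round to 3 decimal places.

7.566

By Welzl's lemma the MEC is supported by two points (diametrically opposite) or three points (on a circumcircle).
The farthest pair is P–Q with squared distance 229. The circle on this segment as diameter has centre (-4, -0.5) and r² = 229/4 = 57.25.
Check R: distance² to centre = 2.25 ≤ 57.25, so it lies inside.
All remaining points lie in this disk, and no smaller disk contains both endpoints, so this is the minimum enclosing circle.
r = √(57.25) ≈ 7.566.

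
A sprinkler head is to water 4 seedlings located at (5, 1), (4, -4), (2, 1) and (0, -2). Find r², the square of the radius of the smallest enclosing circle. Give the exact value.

1105/121

By Welzl's lemma the MEC is supported by two points (diametrically opposite) or three points (on a circumcircle).
The minimum enclosing circle is determined by three boundary points: (5, 1), (4, -4), (0, -2).
Their circumcentre is (32/11, -13/11) with r² = 1105/121.
The farthest remaining point (2, 1) is at distance² 676/121 ≤ 1105/121.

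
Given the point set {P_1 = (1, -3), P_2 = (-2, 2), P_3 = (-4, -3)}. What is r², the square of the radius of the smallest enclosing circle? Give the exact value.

9.86

Side lengths²: P_1P_2² = 34, P_1P_3² = 25, P_2P_3² = 29.
Since P_1P_2² = 34 < 29 + 25 = 54, the triangle is acute, so the smallest enclosing circle is the circumcircle.
Circumcentre = (-1.5, -1.1), r² = 9.86.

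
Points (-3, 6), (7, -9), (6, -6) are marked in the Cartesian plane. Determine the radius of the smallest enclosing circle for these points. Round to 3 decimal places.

9.014

Call the three points A, B, C in the order given.
Side lengths²: AB² = 325, AC² = 225, BC² = 10.
Since AB² = 325 ≥ 225 + 10 = 235, the angle opposite AB is not acute, so the smallest enclosing circle has AB as diameter.
Centre = midpoint of AB = (2, -1.5), r² = 325/4 = 81.25.
r = √(81.25) ≈ 9.014.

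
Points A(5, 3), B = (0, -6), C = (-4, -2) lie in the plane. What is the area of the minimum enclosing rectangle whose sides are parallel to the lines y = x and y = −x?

56

In coordinates u = x + y, v = x − y the rectangle is axis-aligned; the map (x,y)→(u,v) scales areas by 2.
u-values: 8, -6, -6; range = 8 − (-6) = 14.
v-values: 2, 6, -2; range = 6 − (-2) = 8.
Area = (14 × 8) / 2 = 56.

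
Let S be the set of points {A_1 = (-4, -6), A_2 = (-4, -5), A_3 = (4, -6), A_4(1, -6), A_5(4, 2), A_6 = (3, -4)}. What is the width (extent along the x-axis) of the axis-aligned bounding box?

8

max x = 4, min x = -4, so width = 8.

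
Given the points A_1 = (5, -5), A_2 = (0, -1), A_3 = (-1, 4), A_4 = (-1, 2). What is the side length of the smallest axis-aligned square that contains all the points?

The bounding box has width 6 and height 9.
An axis-aligned square enclosing the set must have side ≥ max(width, height).
So the minimum side is max(6, 9) = 9.

9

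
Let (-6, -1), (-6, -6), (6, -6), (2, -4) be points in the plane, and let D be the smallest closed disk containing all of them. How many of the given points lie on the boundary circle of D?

3

By Welzl's lemma the MEC is supported by two points (diametrically opposite) or three points (on a circumcircle).
The farthest pair is (-6, -1)–(6, -6) with squared distance 169. The circle on this segment as diameter has centre (0, -3.5) and r² = 169/4 = 42.25.
Check (-6, -6): distance² to centre = 42.25 ≤ 42.25, so it lies inside.
All remaining points lie in this disk, and no smaller disk contains both endpoints, so this is the minimum enclosing circle.
The points at distance exactly r from the centre are (-6, -1), (-6, -6), (6, -6) — 3 points.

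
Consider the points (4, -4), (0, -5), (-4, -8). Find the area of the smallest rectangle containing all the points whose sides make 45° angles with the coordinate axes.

24

In coordinates u = x + y, v = x − y the rectangle is axis-aligned; the map (x,y)→(u,v) scales areas by 2.
u-values: 0, -5, -12; range = 0 − (-12) = 12.
v-values: 8, 5, 4; range = 8 − 4 = 4.
Area = (12 × 4) / 2 = 24.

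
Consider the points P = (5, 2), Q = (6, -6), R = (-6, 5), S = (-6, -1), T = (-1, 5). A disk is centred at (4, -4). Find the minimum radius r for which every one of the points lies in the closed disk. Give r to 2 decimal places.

The required radius is the distance from (4, -4) to the farthest point.
Squared distances: 37, 8, 181, 109, 106.
Maximum is 181, attained at R.
r = √181 ≈ 13.45.

13.45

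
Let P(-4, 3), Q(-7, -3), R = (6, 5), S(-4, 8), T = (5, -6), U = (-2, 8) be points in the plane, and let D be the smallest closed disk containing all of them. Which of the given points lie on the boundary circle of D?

Q, S, T

The minimum enclosing circle is determined by three boundary points: Q, S, T.
Their circumcentre is (33/94, 85/94) with r² = 306085/4418.
The farthest remaining point U is at distance² 246865/4418 ≤ 306085/4418.
The points at distance exactly r from the centre are Q, S, T — 3 points.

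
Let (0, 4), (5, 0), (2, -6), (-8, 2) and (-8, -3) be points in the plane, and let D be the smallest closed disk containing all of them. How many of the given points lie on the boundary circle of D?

The minimum enclosing circle is determined by three boundary points: (5, 0), (-8, 2), (-8, -3).
Their circumcentre is (-45/26, -0.5) with r² = 15397/338.
The farthest remaining point (2, -6) is at distance² 14929/338 ≤ 15397/338.
The points at distance exactly r from the centre are (5, 0), (-8, 2), (-8, -3) — 3 points.

3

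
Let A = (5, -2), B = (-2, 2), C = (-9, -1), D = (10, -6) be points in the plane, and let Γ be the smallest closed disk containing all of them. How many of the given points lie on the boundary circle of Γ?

2

The minimum enclosing circle of a finite set is fixed by two of the points (as a diameter) or three (as a circumcircle).
The farthest pair is C–D with squared distance 386. The circle on this segment as diameter has centre (0.5, -3.5) and r² = 386/4 = 96.5.
Check A: distance² to centre = 22.5 ≤ 96.5, so it lies inside.
All remaining points lie in this disk, and no smaller disk contains both endpoints, so this is the minimum enclosing circle.
The points at distance exactly r from the centre are C, D — 2 points.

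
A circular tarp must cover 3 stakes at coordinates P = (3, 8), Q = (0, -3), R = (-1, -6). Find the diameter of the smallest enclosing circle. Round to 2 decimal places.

14.56

Side lengths²: PQ² = 130, PR² = 212, QR² = 10.
Since PR² = 212 ≥ 130 + 10 = 140, the angle opposite PR is not acute, so the smallest enclosing circle has PR as diameter.
Centre = midpoint of PR = (1, 1), r² = 212/4 = 53.
Diameter = 2r = 2√53 ≈ 14.56.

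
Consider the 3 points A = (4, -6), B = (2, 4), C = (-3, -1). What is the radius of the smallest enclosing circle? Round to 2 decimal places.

Side lengths²: AB² = 104, AC² = 74, BC² = 50.
Since AB² = 104 < 74 + 50 = 124, the triangle is acute, so the smallest enclosing circle is the circumcircle.
Circumcentre = (13/6, -7/6), r² = 481/18.
r = √(481/18) ≈ 5.17.

5.17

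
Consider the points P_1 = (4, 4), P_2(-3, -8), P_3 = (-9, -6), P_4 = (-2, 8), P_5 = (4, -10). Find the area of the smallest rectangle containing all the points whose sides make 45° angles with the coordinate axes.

276

In coordinates u = x + y, v = x − y the rectangle is axis-aligned; the map (x,y)→(u,v) scales areas by 2.
u-values: 8, -11, -15, 6, -6; range = 8 − (-15) = 23.
v-values: 0, 5, -3, -10, 14; range = 14 − (-10) = 24.
Area = (23 × 24) / 2 = 276.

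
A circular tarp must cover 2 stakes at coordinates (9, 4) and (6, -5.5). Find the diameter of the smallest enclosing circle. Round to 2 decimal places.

9.96

The smallest circle enclosing two points has them as diameter endpoints.
Centre = midpoint = (7.5, -0.75); r² = |(9, 4)−(6, -5.5)|²/4 = 99.25/4 = 24.8125.
Diameter = 2r = 2√(24.8125) ≈ 9.96.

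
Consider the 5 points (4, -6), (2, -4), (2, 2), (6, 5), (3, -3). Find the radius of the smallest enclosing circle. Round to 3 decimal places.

5.590

A smallest enclosing disk is always determined by at most three of the input points on its boundary.
The farthest pair is (4, -6)–(6, 5) with squared distance 125. The circle on this segment as diameter has centre (5, -0.5) and r² = 125/4 = 31.25.
Check (2, -4): distance² to centre = 21.25 ≤ 31.25, so it lies inside.
All remaining points lie in this disk, and no smaller disk contains both endpoints, so this is the minimum enclosing circle.
r = √(31.25) ≈ 5.590.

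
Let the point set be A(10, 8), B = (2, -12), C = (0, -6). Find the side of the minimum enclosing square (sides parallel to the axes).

20

The bounding box has width 10 and height 20.
An axis-aligned square enclosing the set must have side ≥ max(width, height).
So the minimum side is max(10, 20) = 20.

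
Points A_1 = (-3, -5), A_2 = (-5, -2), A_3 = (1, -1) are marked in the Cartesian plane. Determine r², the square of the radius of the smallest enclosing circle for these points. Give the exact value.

9.62

Side lengths²: A_1A_2² = 13, A_1A_3² = 32, A_2A_3² = 37.
Since A_2A_3² = 37 < 32 + 13 = 45, the triangle is acute, so the smallest enclosing circle is the circumcircle.
Circumcentre = (-1.9, -2.1), r² = 9.62.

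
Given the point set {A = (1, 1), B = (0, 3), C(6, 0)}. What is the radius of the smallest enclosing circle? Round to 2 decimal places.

Side lengths²: AB² = 5, AC² = 26, BC² = 45.
Since BC² = 45 ≥ 26 + 5 = 31, the angle opposite BC is not acute, so the smallest enclosing circle has BC as diameter.
Centre = midpoint of BC = (3, 1.5), r² = 45/4 = 11.25.
r = √(11.25) ≈ 3.35.

3.35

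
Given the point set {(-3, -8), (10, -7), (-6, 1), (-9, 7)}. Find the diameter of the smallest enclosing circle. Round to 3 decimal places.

23.601

The minimum enclosing circle of a finite set is fixed by two of the points (as a diameter) or three (as a circumcircle).
The farthest pair is (10, -7)–(-9, 7) with squared distance 557. The circle on this segment as diameter has centre (0.5, 0) and r² = 557/4 = 139.25.
Check (-3, -8): distance² to centre = 76.25 ≤ 139.25, so it lies inside.
All remaining points lie in this disk, and no smaller disk contains both endpoints, so this is the minimum enclosing circle.
Diameter = 2r = 2√(139.25) ≈ 23.601.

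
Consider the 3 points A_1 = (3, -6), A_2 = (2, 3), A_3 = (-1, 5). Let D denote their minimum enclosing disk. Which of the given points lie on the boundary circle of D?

Side lengths²: A_1A_2² = 82, A_1A_3² = 137, A_2A_3² = 13.
Since A_1A_3² = 137 ≥ 82 + 13 = 95, the angle opposite A_1A_3 is not acute, so the smallest enclosing circle has A_1A_3 as diameter.
Centre = midpoint of A_1A_3 = (1, -0.5), r² = 137/4 = 34.25.
The points at distance exactly r from the centre are A_1, A_3 — 2 points.

A_1, A_3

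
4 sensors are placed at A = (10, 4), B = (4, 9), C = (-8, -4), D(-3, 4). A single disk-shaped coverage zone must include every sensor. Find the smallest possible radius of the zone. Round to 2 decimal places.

The farthest pair is A–C with squared distance 388. The circle on this segment as diameter has centre (1, 0) and r² = 388/4 = 97.
Check B: distance² to centre = 90 ≤ 97, so it lies inside.
All remaining points lie in this disk, and no smaller disk contains both endpoints, so this is the minimum enclosing circle.
r = √97 ≈ 9.85.

9.85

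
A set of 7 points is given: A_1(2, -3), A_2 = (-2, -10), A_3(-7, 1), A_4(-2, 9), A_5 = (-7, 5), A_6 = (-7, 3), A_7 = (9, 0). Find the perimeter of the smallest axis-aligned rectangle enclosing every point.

70

Width = max x − min x = 9 − (-7) = 16.
Height = max y − min y = 9 − (-10) = 19.
Perimeter = 2(16 + 19) = 70.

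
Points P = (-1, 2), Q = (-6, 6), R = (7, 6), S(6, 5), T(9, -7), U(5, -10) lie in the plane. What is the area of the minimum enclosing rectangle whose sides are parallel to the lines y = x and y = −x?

252

In coordinates u = x + y, v = x − y the rectangle is axis-aligned; the map (x,y)→(u,v) scales areas by 2.
u-values: 1, 0, 13, 11, 2, -5; range = 13 − (-5) = 18.
v-values: -3, -12, 1, 1, 16, 15; range = 16 − (-12) = 28.
Area = (18 × 28) / 2 = 252.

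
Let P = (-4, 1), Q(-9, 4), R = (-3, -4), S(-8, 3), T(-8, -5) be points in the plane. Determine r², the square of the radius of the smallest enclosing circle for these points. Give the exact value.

The minimum enclosing circle of a finite set is fixed by two of the points (as a diameter) or three (as a circumcircle).
The minimum enclosing circle is determined by three boundary points: Q, R, T.
Their circumcentre is (-146/23, -6/23) with r² = 13325/529.
The farthest remaining point S is at distance² 7069/529 ≤ 13325/529.

13325/529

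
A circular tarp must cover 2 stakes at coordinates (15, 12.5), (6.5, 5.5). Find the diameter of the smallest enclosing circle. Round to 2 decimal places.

11.01

The smallest circle enclosing two points has them as diameter endpoints.
Centre = midpoint = (10.75, 9); r² = |(15, 12.5)−(6.5, 5.5)|²/4 = 121.25/4 = 30.3125.
Diameter = 2r = 2√(30.3125) ≈ 11.01.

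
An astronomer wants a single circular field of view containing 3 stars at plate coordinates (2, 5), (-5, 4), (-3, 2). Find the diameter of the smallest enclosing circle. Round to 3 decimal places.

Call the three points A, B, C in the order given.
Side lengths²: AB² = 50, AC² = 34, BC² = 8.
Since AB² = 50 ≥ 34 + 8 = 42, the angle opposite AB is not acute, so the smallest enclosing circle has AB as diameter.
Centre = midpoint of AB = (-1.5, 4.5), r² = 50/4 = 12.5.
Diameter = 2r = 2√(12.5) ≈ 7.071.

7.071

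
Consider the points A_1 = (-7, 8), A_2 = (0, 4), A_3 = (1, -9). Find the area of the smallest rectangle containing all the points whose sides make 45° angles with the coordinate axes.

In coordinates u = x + y, v = x − y the rectangle is axis-aligned; the map (x,y)→(u,v) scales areas by 2.
u-values: 1, 4, -8; range = 4 − (-8) = 12.
v-values: -15, -4, 10; range = 10 − (-15) = 25.
Area = (12 × 25) / 2 = 150.

150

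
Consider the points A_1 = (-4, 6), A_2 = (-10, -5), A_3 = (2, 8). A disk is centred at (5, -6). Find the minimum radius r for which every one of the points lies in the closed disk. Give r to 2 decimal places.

The required radius is the distance from (5, -6) to the farthest point.
Squared distances: 225, 226, 205.
Maximum is 226, attained at A_2.
r = √226 ≈ 15.03.

15.03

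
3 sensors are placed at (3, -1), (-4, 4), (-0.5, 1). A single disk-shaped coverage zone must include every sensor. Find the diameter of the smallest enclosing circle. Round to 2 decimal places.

Call the three points A, B, C in the order given.
Side lengths²: AB² = 74, AC² = 16.25, BC² = 21.25.
Since AB² = 74 ≥ 21.25 + 16.25 = 37.5, the angle opposite AB is not acute, so the smallest enclosing circle has AB as diameter.
Centre = midpoint of AB = (-0.5, 1.5), r² = 74/4 = 18.5.
Diameter = 2r = 2√(18.5) ≈ 8.60.

8.60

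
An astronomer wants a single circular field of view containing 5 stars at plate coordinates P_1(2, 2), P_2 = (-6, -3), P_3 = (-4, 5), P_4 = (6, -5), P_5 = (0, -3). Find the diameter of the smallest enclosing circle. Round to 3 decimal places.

A smallest enclosing disk is always determined by at most three of the input points on its boundary.
The minimum enclosing circle is determined by three boundary points: P_2, P_3, P_4.
Their circumcentre is (0.6, -0.4) with r² = 50.32.
The farthest remaining point P_1 is at distance² 7.72 ≤ 50.32.
Diameter = 2r = 2√(50.32) ≈ 14.187.

14.187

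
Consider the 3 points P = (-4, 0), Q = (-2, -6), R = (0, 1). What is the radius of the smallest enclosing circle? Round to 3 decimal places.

3.651

Side lengths²: PQ² = 40, PR² = 17, QR² = 53.
Since QR² = 53 < 40 + 17 = 57, the triangle is acute, so the smallest enclosing circle is the circumcircle.
Circumcentre = (-33/26, -63/26), r² = 4505/338.
r = √(4505/338) ≈ 3.651.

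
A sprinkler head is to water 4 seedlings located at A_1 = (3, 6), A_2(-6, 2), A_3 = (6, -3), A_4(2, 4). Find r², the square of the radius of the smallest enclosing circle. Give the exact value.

The minimum enclosing circle of a finite set is fixed by two of the points (as a diameter) or three (as a circumcircle).
The minimum enclosing circle is determined by three boundary points: A_1, A_2, A_3.
Their circumcentre is (15/62, 5/62) with r² = 81965/1922.
The farthest remaining point A_4 is at distance² 35465/1922 ≤ 81965/1922.

81965/1922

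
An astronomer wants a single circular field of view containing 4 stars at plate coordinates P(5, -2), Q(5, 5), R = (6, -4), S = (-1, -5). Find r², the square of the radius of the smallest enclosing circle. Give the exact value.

34

The minimum enclosing circle of a finite set is fixed by two of the points (as a diameter) or three (as a circumcircle).
The farthest pair is Q–S with squared distance 136. The circle on this segment as diameter has centre (2, 0) and r² = 136/4 = 34.
Check P: distance² to centre = 13 ≤ 34, so it lies inside.
All remaining points lie in this disk, and no smaller disk contains both endpoints, so this is the minimum enclosing circle.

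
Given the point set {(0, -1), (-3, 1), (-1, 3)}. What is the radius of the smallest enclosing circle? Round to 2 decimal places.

2.10

Call the three points A, B, C in the order given.
Side lengths²: AB² = 13, AC² = 17, BC² = 8.
Since AC² = 17 < 13 + 8 = 21, the triangle is acute, so the smallest enclosing circle is the circumcircle.
Circumcentre = (-0.9, 0.9), r² = 4.42.
r = √(4.42) ≈ 2.10.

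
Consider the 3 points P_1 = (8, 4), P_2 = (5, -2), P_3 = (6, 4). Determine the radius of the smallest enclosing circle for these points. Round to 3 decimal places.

Side lengths²: P_1P_2² = 45, P_1P_3² = 4, P_2P_3² = 37.
Since P_1P_2² = 45 ≥ 37 + 4 = 41, the angle opposite P_1P_2 is not acute, so the smallest enclosing circle has P_1P_2 as diameter.
Centre = midpoint of P_1P_2 = (6.5, 1), r² = 45/4 = 11.25.
r = √(11.25) ≈ 3.354.

3.354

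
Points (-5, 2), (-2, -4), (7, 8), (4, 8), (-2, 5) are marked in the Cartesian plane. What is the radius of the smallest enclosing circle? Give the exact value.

7.5

The minimum enclosing circle of a finite set is fixed by two of the points (as a diameter) or three (as a circumcircle).
The farthest pair is (-2, -4)–(7, 8) with squared distance 225. The circle on this segment as diameter has centre (2.5, 2) and r² = 225/4 = 56.25.
Check (-5, 2): distance² to centre = 56.25 ≤ 56.25, so it lies inside.
All remaining points lie in this disk, and no smaller disk contains both endpoints, so this is the minimum enclosing circle.
r = √(56.25) = 7.5.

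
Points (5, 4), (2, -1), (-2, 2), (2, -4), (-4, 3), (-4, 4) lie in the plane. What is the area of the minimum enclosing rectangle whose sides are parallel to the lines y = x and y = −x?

77

In coordinates u = x + y, v = x − y the rectangle is axis-aligned; the map (x,y)→(u,v) scales areas by 2.
u-values: 9, 1, 0, -2, -1, 0; range = 9 − (-2) = 11.
v-values: 1, 3, -4, 6, -7, -8; range = 6 − (-8) = 14.
Area = (11 × 14) / 2 = 77.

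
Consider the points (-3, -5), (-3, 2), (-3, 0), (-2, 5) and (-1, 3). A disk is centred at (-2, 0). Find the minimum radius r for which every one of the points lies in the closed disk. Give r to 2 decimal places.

5.10

The required radius is the distance from (-2, 0) to the farthest point.
Squared distances: 26, 5, 1, 25, 10.
Maximum is 26, attained at (-3, -5).
r = √26 ≈ 5.10.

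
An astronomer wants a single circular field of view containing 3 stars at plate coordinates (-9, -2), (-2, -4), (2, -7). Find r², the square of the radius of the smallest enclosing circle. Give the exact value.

36.5

Call the three points A, B, C in the order given.
Side lengths²: AB² = 53, AC² = 146, BC² = 25.
Since AC² = 146 ≥ 53 + 25 = 78, the angle opposite AC is not acute, so the smallest enclosing circle has AC as diameter.
Centre = midpoint of AC = (-3.5, -4.5), r² = 146/4 = 36.5.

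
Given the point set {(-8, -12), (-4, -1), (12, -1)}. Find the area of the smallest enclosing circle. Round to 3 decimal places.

409.192

Call the three points A, B, C in the order given.
Side lengths²: AB² = 137, AC² = 521, BC² = 256.
Since AC² = 521 ≥ 256 + 137 = 393, the angle opposite AC is not acute, so the smallest enclosing circle has AC as diameter.
Centre = midpoint of AC = (2, -6.5), r² = 521/4 = 130.25.
Area = π·r² = π·130.25 ≈ 409.192.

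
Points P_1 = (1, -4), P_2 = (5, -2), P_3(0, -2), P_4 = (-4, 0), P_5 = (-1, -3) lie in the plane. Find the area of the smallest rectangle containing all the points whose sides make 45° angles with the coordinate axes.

In coordinates u = x + y, v = x − y the rectangle is axis-aligned; the map (x,y)→(u,v) scales areas by 2.
u-values: -3, 3, -2, -4, -4; range = 3 − (-4) = 7.
v-values: 5, 7, 2, -4, 2; range = 7 − (-4) = 11.
Area = (7 × 11) / 2 = 38.5.

38.5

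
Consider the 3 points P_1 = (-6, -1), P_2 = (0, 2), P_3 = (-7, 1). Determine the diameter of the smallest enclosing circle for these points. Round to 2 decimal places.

Side lengths²: P_1P_2² = 45, P_1P_3² = 5, P_2P_3² = 50.
Since P_2P_3² = 50 ≥ 45 + 5 = 50, the angle opposite P_2P_3 is not acute, so the smallest enclosing circle has P_2P_3 as diameter.
Centre = midpoint of P_2P_3 = (-3.5, 1.5), r² = 50/4 = 12.5.
Diameter = 2r = 2√(12.5) ≈ 7.07.

7.07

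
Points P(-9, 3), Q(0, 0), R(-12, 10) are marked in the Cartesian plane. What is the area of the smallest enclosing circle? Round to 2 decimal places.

Side lengths²: PQ² = 90, PR² = 58, QR² = 244.
Since QR² = 244 ≥ 90 + 58 = 148, the angle opposite QR is not acute, so the smallest enclosing circle has QR as diameter.
Centre = midpoint of QR = (-6, 5), r² = 244/4 = 61.
Area = π·r² = π·61 ≈ 191.64.

191.64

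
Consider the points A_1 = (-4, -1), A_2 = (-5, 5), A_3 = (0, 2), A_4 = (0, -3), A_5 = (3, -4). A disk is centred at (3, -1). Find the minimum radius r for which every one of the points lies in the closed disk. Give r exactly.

The required radius is the distance from (3, -1) to the farthest point.
Squared distances: 49, 100, 18, 13, 9.
Maximum is 100, attained at A_2.
r = √100 = 10.

10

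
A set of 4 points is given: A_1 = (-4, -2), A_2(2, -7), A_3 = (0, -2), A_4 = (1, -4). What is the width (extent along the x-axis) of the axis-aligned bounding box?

6

max x = 2, min x = -4, so width = 6.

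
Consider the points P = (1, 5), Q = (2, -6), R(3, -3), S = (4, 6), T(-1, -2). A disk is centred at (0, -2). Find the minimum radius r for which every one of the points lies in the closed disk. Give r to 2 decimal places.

8.94

The required radius is the distance from (0, -2) to the farthest point.
Squared distances: 50, 20, 10, 80, 1.
Maximum is 80, attained at S.
r = √80 ≈ 8.94.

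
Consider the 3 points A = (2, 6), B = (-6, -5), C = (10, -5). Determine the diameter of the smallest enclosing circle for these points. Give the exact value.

185/11

Side lengths²: AB² = 185, AC² = 185, BC² = 256.
Since BC² = 256 < 185 + 185 = 370, the triangle is acute, so the smallest enclosing circle is the circumcircle.
Circumcentre = (2, -53/22), r² = 34225/484.
Diameter = 2r = 2√(34225/484) = 185/11.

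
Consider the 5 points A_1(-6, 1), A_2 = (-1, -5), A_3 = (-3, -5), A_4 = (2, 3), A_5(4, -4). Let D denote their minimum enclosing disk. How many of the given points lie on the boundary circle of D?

2

A smallest enclosing disk is always determined by at most three of the input points on its boundary.
The farthest pair is A_1–A_5 with squared distance 125. The circle on this segment as diameter has centre (-1, -1.5) and r² = 125/4 = 31.25.
Check A_2: distance² to centre = 12.25 ≤ 31.25, so it lies inside.
All remaining points lie in this disk, and no smaller disk contains both endpoints, so this is the minimum enclosing circle.
The points at distance exactly r from the centre are A_1, A_5 — 2 points.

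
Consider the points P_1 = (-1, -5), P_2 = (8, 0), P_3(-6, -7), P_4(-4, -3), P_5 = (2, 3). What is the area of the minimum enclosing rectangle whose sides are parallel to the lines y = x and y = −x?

In coordinates u = x + y, v = x − y the rectangle is axis-aligned; the map (x,y)→(u,v) scales areas by 2.
u-values: -6, 8, -13, -7, 5; range = 8 − (-13) = 21.
v-values: 4, 8, 1, -1, -1; range = 8 − (-1) = 9.
Area = (21 × 9) / 2 = 94.5.

94.5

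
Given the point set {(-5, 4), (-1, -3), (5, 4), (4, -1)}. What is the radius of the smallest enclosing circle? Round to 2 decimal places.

A smallest enclosing disk is always determined by at most three of the input points on its boundary.
The minimum enclosing circle is determined by three boundary points: (-5, 4), (-1, -3), (5, 4).
Their circumcentre is (0, 31/14) with r² = 5525/196.
The farthest remaining point (4, -1) is at distance² 5161/196 ≤ 5525/196.
r = √(5525/196) ≈ 5.31.

5.31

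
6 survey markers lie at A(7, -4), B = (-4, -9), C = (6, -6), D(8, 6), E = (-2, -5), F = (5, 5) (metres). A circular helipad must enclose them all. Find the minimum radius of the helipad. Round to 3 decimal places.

A smallest enclosing disk is always determined by at most three of the input points on its boundary.
The farthest pair is B–D with squared distance 369. The circle on this segment as diameter has centre (2, -1.5) and r² = 369/4 = 92.25.
Check A: distance² to centre = 31.25 ≤ 92.25, so it lies inside.
All remaining points lie in this disk, and no smaller disk contains both endpoints, so this is the minimum enclosing circle.
r = √(92.25) ≈ 9.605.

9.605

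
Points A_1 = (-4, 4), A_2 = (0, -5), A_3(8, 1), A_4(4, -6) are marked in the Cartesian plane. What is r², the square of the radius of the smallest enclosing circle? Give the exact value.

44.2431640625

The minimum enclosing circle is determined by three boundary points: A_1, A_3, A_4.
Their circumcentre is (1.40625, 0.125) with r² = 44.2431640625.
The farthest remaining point A_2 is at distance² 28.2431640625 ≤ 44.2431640625.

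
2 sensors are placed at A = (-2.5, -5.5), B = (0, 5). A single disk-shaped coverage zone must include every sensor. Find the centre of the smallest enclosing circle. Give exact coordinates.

The smallest circle enclosing two points has them as diameter endpoints.
Centre = midpoint = (-1.25, -0.25); r² = |AB|²/4 = 116.5/4 = 29.125.
Centre = (-1.25, -0.25).

(-1.25, -0.25)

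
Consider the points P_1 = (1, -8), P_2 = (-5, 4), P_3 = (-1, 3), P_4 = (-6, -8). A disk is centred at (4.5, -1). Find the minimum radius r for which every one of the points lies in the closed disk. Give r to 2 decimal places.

The required radius is the distance from (4.5, -1) to the farthest point.
Squared distances: 61.25, 115.25, 46.25, 159.25.
Maximum is 159.25, attained at P_4.
r = √(159.25) ≈ 12.62.

12.62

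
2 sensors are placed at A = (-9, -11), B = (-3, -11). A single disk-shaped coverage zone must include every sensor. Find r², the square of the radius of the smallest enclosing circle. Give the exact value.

The smallest circle enclosing two points has them as diameter endpoints.
Centre = midpoint = (-6, -11); r² = |AB|²/4 = 36/4 = 9.

9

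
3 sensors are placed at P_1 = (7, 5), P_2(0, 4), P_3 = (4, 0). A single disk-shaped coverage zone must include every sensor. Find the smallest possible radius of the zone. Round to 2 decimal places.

Side lengths²: P_1P_2² = 50, P_1P_3² = 34, P_2P_3² = 32.
Since P_1P_2² = 50 < 34 + 32 = 66, the triangle is acute, so the smallest enclosing circle is the circumcircle.
Circumcentre = (3.625, 3.625), r² = 13.28125.
r = √(13.28125) ≈ 3.64.

3.64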